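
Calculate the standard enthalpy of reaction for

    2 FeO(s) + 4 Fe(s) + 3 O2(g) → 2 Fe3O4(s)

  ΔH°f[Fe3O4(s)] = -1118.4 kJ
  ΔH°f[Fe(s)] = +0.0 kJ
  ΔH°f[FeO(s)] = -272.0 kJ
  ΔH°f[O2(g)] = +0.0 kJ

ΔH°rxn = Σ nΔHf°(products) − Σ nΔHf°(reactants).
Products: 2·(-1118.4) = -2236.8
Reactants: 2·(-272.0) + 4·(+0.0) + 3·(+0.0) = -544.0
ΔH° = (-2236.8) − (-544.0) = -1692.8 kJ

ΔH° = -1692.8 kJ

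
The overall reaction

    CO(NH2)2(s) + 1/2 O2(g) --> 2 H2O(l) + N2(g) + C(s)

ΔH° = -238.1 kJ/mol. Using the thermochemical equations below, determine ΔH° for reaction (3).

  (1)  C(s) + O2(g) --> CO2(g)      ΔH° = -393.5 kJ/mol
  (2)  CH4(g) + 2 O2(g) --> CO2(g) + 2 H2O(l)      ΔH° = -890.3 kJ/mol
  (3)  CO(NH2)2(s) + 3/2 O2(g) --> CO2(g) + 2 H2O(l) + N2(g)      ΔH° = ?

ΔH° = -631.6 kJ/mol

(1) reversed: +393.5 kJ/mol
(2): not needed.
(3) as written: contributes x
-238.1 = (+393.5) + x
x = (-238.1 − (+393.5)) / (1) = -631.6 kJ/mol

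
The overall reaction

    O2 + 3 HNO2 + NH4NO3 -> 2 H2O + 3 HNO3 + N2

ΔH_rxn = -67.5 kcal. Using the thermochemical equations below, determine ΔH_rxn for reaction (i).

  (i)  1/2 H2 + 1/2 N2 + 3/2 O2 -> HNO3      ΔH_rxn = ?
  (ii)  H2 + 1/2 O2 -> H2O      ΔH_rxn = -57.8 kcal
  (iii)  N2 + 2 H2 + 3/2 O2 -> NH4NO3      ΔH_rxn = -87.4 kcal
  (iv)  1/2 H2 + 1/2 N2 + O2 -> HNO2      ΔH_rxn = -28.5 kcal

(i) × 3 (×3 to match 3 HNO3 in the target): contributes 3·x
(ii) × 2 (×2 to match 2 H2O in the target): (2)·(-57.8) = -115.6 kcal
(iii) reversed (NH4NO3 must end up as a reactant): +87.4 kcal
(iv) reversed and × 3 (HNO2 must end up as a reactant; scale by 3 for the 3 HNO2): (-3)·(-28.5) = +85.5 kcal
-67.5 = (-115.6) + (+87.4) + (+85.5) + 3·x
x = (-67.5 − (+57.3)) / (3) = -41.6 kcal

ΔH_rxn = -41.6 kcal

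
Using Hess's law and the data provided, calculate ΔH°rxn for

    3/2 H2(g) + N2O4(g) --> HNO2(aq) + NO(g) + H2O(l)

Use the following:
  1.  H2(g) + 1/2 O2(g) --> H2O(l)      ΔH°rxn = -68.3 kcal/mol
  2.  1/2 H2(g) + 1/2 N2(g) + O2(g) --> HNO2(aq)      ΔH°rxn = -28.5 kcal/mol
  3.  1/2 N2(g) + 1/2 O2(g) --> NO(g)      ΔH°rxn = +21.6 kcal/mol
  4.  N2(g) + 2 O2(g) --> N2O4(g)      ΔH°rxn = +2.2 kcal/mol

eq. 1 as written: -68.3 kcal/mol
eq. 2 as written: -28.5 kcal/mol
eq. 3 as written: +21.6 kcal/mol
eq. 4 reversed: -2.2 kcal/mol
Summing the manipulated equations, ΔH°rxn = (-68.3) + (-28.5) + (+21.6) + (-2.2) = -77.4 kcal/mol

ΔH°rxn = -77.4 kcal/mol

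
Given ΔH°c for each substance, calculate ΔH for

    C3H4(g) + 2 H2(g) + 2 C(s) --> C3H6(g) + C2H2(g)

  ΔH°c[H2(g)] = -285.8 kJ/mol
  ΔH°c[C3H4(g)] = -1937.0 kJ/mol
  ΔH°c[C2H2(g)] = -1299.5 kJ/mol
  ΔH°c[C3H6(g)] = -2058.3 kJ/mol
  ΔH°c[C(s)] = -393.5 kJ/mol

ΔH = 62.2 kJ/mol

With combustion enthalpies, reactants minus products:
= [1·(-1937.0) + 2·(-285.8) + 2·(-393.5)] − [1·(-2058.3) + 1·(-1299.5)]
= 62.2 kJ/mol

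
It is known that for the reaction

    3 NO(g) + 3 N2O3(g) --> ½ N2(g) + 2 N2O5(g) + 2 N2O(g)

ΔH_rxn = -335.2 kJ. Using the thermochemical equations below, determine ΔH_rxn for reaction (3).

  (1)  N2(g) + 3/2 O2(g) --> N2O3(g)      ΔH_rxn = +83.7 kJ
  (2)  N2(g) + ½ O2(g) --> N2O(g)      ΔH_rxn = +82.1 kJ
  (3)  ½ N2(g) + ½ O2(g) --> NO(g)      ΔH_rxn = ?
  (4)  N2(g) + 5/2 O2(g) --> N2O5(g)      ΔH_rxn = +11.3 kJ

(1) reversed and × 3 (N2O3(g) must end up as a reactant; ×3 to match 3 N2O3(g) in the target): (-3)·(+83.7) = -251.1 kJ
(2) × 2 (scale by 2 for the 2 N2O(g)): (2)·(+82.1) = +164.2 kJ
(3) reversed and × 3 (reverse to put NO(g) on the reactant side; ×3 to match 3 NO(g) in the target): contributes −3·x
(4) × 2 (scale by 2 for the 2 N2O5(g)): (2)·(+11.3) = +22.6 kJ
-335.2 = (-251.1) + (+164.2) + (+22.6) − 3·x
x = (-335.2 − (-64.3)) / (-3) = 90.3 kJ

ΔH_rxn = 90.3 kJ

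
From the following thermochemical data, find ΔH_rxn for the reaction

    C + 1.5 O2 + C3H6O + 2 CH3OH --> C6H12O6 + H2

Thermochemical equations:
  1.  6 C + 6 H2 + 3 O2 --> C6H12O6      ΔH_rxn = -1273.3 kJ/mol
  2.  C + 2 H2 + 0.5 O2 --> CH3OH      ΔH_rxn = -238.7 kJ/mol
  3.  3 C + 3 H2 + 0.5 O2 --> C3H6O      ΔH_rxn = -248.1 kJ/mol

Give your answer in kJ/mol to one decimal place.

ΔH_rxn = -547.8 kJ/mol

eq. 1 as written (C6H12O6 already on the product side): -1273.3 kJ/mol
eq. 2 reversed and × 2 (reverse to put CH3OH on the reactant side; ×2 to match 2 CH3OH in the target): (-2)·(-238.7) = +477.4 kJ/mol
eq. 3 reversed (C3H6O must end up as a reactant): +248.1 kJ/mol
By Hess's law, ΔH_rxn = (-1273.3) + (+477.4) + (+248.1) = -547.8 kJ/mol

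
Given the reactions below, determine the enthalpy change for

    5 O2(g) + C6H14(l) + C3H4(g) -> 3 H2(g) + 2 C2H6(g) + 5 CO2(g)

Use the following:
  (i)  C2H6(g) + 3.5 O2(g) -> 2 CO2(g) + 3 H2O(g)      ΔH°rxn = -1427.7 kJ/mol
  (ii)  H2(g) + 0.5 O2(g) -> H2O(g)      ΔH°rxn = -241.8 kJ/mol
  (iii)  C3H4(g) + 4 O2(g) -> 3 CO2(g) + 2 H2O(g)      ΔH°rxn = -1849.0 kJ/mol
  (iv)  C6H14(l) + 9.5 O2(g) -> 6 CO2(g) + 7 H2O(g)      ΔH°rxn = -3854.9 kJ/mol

(i) reversed and × 2: (-2)·(-1427.7) = +2855.4 kJ/mol
(ii) reversed and × 3: (-3)·(-241.8) = +725.4 kJ/mol
(iii) as written: -1849.0 kJ/mol
(iv) as written: -3854.9 kJ/mol
ΔH°rxn = (+2855.4) + (+725.4) + (-1849.0) + (-3854.9) = -2123.1 kJ/mol

ΔH°rxn = -2123.1 kJ/mol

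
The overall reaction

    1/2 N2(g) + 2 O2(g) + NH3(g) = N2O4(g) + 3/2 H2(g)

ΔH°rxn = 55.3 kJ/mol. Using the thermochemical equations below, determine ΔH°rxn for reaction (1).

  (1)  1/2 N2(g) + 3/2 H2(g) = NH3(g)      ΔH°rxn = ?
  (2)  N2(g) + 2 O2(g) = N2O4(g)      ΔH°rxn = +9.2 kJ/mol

ΔH°rxn = -46.1 kJ/mol

(1) reversed (reverse to put NH3(g) on the reactant side): contributes −x
(2) as written (N2O4(g) already on the product side): +9.2 kJ/mol
+55.3 = (+9.2) − x
x = (+55.3 − (+9.2)) / (-1) = -46.1 kJ/mol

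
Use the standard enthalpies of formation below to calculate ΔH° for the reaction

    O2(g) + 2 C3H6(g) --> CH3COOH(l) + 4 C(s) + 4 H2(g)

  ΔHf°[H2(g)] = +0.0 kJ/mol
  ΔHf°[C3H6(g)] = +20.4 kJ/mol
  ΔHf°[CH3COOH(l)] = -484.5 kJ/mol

ΔH° = -525.3 kJ/mol

Products: 1·(-484.5) + 4·(+0.0) + 4·(+0.0) = -484.5
Reactants: 1·(+0.0) + 2·(+20.4) = +40.8
ΔH° = (-484.5) − (+40.8) = -525.3 kJ/mol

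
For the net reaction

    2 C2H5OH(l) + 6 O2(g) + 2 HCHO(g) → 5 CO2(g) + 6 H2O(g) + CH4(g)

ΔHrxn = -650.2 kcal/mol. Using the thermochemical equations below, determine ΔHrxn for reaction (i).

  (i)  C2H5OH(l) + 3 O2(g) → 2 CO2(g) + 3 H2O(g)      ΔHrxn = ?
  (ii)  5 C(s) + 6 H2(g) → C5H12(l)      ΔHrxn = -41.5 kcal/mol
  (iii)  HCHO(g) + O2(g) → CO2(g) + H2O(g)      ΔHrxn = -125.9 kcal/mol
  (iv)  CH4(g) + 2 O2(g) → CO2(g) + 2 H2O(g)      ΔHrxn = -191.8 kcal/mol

(i) × 2 (scale by 2 for the 2 C2H5OH(l)): contributes 2·x
(ii): not needed (C(s) appears nowhere else).
(iii) × 2 (scale by 2 for the 2 HCHO(g)): (2)·(-125.9) = -251.8 kcal/mol
(iv) reversed (CH4(g) must end up as a product): +191.8 kcal/mol
-650.2 = (-251.8) + (+191.8) + 2·x
x = (-650.2 − (-60.0)) / (2) = -295.1 kcal/mol

ΔHrxn = -295.1 kcal/mol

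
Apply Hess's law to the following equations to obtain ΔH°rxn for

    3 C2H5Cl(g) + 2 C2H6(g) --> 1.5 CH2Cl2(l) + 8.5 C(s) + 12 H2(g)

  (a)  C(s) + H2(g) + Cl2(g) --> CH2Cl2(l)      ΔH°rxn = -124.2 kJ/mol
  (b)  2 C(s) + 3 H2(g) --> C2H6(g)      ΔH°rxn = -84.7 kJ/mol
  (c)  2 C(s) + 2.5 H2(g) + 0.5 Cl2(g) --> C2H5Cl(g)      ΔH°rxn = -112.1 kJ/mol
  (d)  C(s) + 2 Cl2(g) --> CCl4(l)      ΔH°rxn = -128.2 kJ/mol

ΔH°rxn = 319.4 kJ/mol

(a) × 3/2 (scale by 3/2 for the 3/2 CH2Cl2(l)): (3/2)·(-124.2) = -186.3 kJ/mol
(b) reversed and × 2 (C2H6(g) must end up as a reactant; ×2 to match 2 C2H6(g) in the target): (-2)·(-84.7) = +169.4 kJ/mol
(c) reversed and × 3 (C2H5Cl(g) must end up as a reactant; ×3 to match 3 C2H5Cl(g) in the target): (-3)·(-112.1) = +336.3 kJ/mol
(d): not needed (CCl4(l) appears nowhere else).
Summing the manipulated equations, ΔH°rxn = (-186.3) + (+169.4) + (+336.3) = 319.4 kJ/mol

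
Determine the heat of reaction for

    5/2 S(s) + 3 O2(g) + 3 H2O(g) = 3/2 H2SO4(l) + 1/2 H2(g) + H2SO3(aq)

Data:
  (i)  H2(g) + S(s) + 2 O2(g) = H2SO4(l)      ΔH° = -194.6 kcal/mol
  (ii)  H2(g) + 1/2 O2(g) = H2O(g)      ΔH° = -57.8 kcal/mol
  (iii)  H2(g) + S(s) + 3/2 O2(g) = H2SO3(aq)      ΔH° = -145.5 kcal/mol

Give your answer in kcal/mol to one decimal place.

ΔH° = -264.0 kcal/mol

(i) × 3/2: (3/2)·(-194.6) = -291.9 kcal/mol
(ii) reversed and × 3: (-3)·(-57.8) = +173.4 kcal/mol
(iii) as written: -145.5 kcal/mol
By Hess's law, ΔH° = (3/2)·(-194.6) + (-3)·(-57.8) + (1)·(-145.5) = -264.0 kcal/mol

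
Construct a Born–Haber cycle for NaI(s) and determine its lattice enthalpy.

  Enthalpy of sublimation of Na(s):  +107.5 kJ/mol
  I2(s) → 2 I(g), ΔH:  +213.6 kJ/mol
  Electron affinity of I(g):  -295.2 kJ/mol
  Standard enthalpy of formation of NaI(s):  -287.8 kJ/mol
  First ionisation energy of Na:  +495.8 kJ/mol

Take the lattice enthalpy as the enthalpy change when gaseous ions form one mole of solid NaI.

U = -702.7 kJ/mol

ΔHf° = 1·ΔHsub + 1·(ΣIE) + 1/2·D(I2) + 1·EA + U
-287.8 = 1·(+107.5) + 1·(+495.8) + 1/2·(+213.6) + 1·(-295.2) + U
U = -287.8 − (+414.9) = -702.7 kJ/mol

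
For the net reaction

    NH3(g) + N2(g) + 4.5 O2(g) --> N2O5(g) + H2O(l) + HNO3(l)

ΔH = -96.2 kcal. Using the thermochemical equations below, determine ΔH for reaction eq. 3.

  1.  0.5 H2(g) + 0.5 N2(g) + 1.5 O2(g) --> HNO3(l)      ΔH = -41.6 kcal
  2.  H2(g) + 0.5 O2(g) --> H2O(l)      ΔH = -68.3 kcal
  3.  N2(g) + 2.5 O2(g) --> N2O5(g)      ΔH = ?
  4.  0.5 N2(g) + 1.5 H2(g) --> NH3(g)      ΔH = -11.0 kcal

eq. 1 as written (HNO3(l) already on the product side): -41.6 kcal
eq. 2 as written (H2O(l) already on the product side): -68.3 kcal
eq. 3 as written (N2O5(g) already on the product side): contributes x
eq. 4 reversed (NH3(g) must end up as a reactant): +11.0 kcal
-96.2 = (-41.6) + (-68.3) + (+11.0) + x
x = (-96.2 − (-98.9)) / (1) = 2.7 kcal

ΔH = 2.7 kcal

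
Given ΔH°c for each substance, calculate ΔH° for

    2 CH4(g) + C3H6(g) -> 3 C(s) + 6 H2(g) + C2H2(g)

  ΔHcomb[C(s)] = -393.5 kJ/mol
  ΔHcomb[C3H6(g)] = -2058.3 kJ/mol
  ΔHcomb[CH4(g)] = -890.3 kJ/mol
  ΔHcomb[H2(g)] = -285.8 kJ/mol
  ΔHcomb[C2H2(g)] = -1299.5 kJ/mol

ΔH° = 355.9 kJ/mol

With combustion enthalpies, reactants minus products:
= [2·(-890.3) + 1·(-2058.3)] − [3·(-393.5) + 6·(-285.8) + 1·(-1299.5)]
= 355.9 kJ/mol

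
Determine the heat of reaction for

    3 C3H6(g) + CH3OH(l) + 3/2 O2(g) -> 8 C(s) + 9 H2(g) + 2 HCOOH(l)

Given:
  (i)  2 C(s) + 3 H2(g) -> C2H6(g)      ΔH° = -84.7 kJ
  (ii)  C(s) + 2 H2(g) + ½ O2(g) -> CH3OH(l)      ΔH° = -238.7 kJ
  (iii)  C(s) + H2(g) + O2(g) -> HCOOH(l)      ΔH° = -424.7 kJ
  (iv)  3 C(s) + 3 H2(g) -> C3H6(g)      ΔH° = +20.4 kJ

ΔH° = -671.9 kJ

(i): not needed (C2H6(g) appears nowhere else).
(ii) reversed (reverse to put CH3OH(l) on the reactant side): +238.7 kJ
(iii) × 2 (×2 to match 2 HCOOH(l) in the target): (2)·(-424.7) = -849.4 kJ
(iv) reversed and × 3 (C3H6(g) must end up as a reactant; scale by 3 for the 3 C3H6(g)): (-3)·(+20.4) = -61.2 kJ
ΔH° = (-1)·(-238.7) + (2)·(-424.7) + (-3)·(+20.4) = -671.9 kJ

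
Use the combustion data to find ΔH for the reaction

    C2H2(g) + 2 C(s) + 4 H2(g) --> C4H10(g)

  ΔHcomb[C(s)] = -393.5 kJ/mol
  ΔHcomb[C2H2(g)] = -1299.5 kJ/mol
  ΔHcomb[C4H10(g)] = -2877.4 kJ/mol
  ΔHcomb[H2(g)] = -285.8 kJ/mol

Using ΔH = Σ nΔHc°(reactants) − Σ nΔHc°(products):
= [1·(-1299.5) + 2·(-393.5) + 4·(-285.8)] − [1·(-2877.4)]
= -352.3 kJ/mol

ΔH = -352.3 kJ/mol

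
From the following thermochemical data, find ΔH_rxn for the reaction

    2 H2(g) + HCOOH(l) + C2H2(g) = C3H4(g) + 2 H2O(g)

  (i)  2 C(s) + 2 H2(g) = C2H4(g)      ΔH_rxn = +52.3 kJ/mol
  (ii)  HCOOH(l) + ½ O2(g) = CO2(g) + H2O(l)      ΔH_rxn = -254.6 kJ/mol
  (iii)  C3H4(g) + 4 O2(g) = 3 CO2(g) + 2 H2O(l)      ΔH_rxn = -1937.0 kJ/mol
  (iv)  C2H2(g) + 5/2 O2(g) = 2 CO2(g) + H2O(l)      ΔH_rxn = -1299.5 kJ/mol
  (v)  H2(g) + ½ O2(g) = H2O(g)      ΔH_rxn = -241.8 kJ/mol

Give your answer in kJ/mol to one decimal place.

(i): not needed (C2H4(g) appears nowhere else).
(ii) as written (HCOOH(l) already on the reactant side): -254.6 kJ/mol
(iii) reversed (C3H4(g) must end up as a product): +1937.0 kJ/mol
(iv) as written (C2H2(g) already on the reactant side): -1299.5 kJ/mol
(v) × 2 (scale by 2 for the 2 H2O(g)): (2)·(-241.8) = -483.6 kJ/mol
Summing the manipulated equations, ΔH_rxn = (-254.6) + (+1937.0) + (-1299.5) + (-483.6) = -100.7 kJ/mol

ΔH_rxn = -100.7 kJ/mol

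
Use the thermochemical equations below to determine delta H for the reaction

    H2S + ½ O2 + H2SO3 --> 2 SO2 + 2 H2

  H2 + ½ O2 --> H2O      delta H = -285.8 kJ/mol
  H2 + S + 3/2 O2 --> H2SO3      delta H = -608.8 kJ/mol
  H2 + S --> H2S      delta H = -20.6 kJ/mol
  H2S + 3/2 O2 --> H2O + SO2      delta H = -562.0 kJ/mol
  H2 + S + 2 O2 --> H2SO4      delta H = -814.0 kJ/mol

equation 1 reversed and × 2: (-2)·(-285.8) = +571.6 kJ/mol
equation 2 reversed (reverse to put H2SO3 on the reactant side): +608.8 kJ/mol
equation 3 as written: -20.6 kJ/mol
equation 4 × 2 (scale by 2 for the 2 SO2): (2)·(-562.0) = -1124.0 kJ/mol
equation 5: not needed (H2SO4 appears nowhere else).
Summing the manipulated equations, delta H = (-2)·(-285.8) + (-1)·(-608.8) + (1)·(-20.6) + (2)·(-562.0) = 35.8 kJ/mol

delta H = 35.8 kJ/mol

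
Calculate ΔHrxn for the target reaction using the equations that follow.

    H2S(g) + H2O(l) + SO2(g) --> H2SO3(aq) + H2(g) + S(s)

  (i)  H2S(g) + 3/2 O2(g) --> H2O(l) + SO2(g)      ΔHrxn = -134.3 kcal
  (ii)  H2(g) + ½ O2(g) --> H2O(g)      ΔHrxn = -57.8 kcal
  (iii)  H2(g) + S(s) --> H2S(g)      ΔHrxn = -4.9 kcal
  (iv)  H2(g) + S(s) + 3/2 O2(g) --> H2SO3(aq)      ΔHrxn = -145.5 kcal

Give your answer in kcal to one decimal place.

ΔHrxn = -1.4 kcal

(i) reversed: +134.3 kcal
(ii): not needed.
(iii) reversed and × 2: (-2)·(-4.9) = +9.8 kcal
(iv) as written: -145.5 kcal
By Hess's law, ΔHrxn = (-1)·(-134.3) + (-2)·(-4.9) + (1)·(-145.5) = -1.4 kcal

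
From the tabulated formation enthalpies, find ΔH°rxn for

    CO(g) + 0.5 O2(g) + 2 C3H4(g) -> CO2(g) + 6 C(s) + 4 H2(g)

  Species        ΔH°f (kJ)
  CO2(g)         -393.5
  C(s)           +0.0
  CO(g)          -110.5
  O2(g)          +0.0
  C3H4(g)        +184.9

Products: 1·(-393.5) + 6·(+0.0) + 4·(+0.0) = -393.5
Reactants: 1·(-110.5) + 1/2·(+0.0) + 2·(+184.9) = +259.3
ΔH°rxn = (-393.5) − (+259.3) = -652.8 kJ

ΔH°rxn = -652.8 kJ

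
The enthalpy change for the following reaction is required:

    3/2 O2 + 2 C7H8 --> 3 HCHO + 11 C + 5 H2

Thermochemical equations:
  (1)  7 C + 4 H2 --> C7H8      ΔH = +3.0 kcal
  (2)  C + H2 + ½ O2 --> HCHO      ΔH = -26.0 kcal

(1) reversed and × 2: (-2)·(+3.0) = -6.0 kcal
(2) × 3: (3)·(-26.0) = -78.0 kcal
Combining the equations, ΔH = (-2)·(+3.0) + (3)·(-26.0) = -84.0 kcal

ΔH = -84.0 kcal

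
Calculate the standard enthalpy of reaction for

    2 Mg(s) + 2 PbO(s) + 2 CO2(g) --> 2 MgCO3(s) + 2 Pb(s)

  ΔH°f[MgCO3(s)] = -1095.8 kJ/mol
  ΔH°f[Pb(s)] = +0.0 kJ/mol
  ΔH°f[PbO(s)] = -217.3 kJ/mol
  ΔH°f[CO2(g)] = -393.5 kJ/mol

Products: 2·(-1095.8) + 2·(+0.0) = -2191.6
Reactants: 2·(+0.0) + 2·(-217.3) + 2·(-393.5) = -1221.6
ΔHrxn = (-2191.6) − (-1221.6) = -970.0 kJ/mol

ΔHrxn = -970.0 kJ/mol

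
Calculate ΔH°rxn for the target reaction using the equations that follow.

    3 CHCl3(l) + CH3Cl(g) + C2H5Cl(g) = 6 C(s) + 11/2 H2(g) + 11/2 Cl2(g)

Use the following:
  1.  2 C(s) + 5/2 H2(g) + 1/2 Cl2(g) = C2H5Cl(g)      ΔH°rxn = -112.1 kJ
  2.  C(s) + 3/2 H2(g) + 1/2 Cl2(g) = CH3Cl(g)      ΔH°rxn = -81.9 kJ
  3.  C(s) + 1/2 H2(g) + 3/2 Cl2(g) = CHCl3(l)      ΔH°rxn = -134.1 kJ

eq. 1 reversed (C2H5Cl(g) must end up as a reactant): +112.1 kJ
eq. 2 reversed (reverse to put CH3Cl(g) on the reactant side): +81.9 kJ
eq. 3 reversed and × 3 (reverse to put CHCl3(l) on the reactant side; scale by 3 for the 3 CHCl3(l)): (-3)·(-134.1) = +402.3 kJ
Combining the equations, ΔH°rxn = (+112.1) + (+81.9) + (+402.3) = 596.3 kJ

ΔH°rxn = 596.3 kJ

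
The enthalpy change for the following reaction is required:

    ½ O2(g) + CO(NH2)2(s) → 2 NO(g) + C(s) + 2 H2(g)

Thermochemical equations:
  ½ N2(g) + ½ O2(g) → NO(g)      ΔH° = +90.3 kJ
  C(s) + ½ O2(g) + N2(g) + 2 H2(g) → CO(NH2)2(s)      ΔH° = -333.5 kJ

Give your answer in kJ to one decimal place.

equation 1 × 2: (2)·(+90.3) = +180.6 kJ
equation 2 reversed: +333.5 kJ
Summing the manipulated equations, ΔH° = (2)·(+90.3) + (-1)·(-333.5) = 514.1 kJ

ΔH° = 514.1 kJ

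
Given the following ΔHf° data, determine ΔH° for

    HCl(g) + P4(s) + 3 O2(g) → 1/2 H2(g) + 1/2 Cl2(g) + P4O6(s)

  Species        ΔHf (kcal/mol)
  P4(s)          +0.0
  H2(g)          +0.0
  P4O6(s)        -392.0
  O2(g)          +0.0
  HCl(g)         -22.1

ΔH°rxn = Σ nΔHf°(products) − Σ nΔHf°(reactants).
Products: 1/2·(+0.0) + 1/2·(+0.0) + 1·(-392.0) = -392.0
Reactants: 1·(-22.1) + 1·(+0.0) + 3·(+0.0) = -22.1
ΔH° = (-392.0) − (-22.1) = -369.9 kcal/mol

ΔH° = -369.9 kcal/mol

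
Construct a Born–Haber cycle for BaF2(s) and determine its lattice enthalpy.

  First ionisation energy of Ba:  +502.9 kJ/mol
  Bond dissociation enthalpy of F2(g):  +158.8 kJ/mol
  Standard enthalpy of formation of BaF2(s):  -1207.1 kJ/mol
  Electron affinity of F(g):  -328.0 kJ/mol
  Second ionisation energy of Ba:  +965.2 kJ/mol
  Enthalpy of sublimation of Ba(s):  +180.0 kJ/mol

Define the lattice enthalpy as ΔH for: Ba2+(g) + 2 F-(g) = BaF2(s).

ΔHf° = 1·ΔHsub + 1·(ΣIE) + 1·D(F2) + 2·EA + U
-1207.1 = 1·(+180.0) + 1·(+1468.1) + 1·(+158.8) + 2·(-328.0) + U
U = -1207.1 − (+1150.9) = -2358.0 kJ/mol

U = -2358.0 kJ/mol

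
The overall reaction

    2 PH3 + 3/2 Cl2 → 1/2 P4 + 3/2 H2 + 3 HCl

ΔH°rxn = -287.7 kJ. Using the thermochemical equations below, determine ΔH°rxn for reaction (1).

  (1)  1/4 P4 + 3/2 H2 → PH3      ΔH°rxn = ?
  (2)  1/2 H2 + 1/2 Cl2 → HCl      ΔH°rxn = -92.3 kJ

ΔH°rxn = 5.4 kJ

(1) reversed and × 2: contributes −2·x
(2) × 3: (3)·(-92.3) = -276.9 kJ
-287.7 = (-276.9) − 2·x
x = (-287.7 − (-276.9)) / (-2) = 5.4 kJ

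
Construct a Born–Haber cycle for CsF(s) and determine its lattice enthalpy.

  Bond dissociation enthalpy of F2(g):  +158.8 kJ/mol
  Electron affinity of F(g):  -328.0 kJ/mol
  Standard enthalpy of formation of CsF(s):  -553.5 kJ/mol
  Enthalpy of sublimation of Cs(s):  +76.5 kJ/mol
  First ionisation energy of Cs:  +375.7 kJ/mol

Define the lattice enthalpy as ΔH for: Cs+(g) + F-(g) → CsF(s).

ΔHf° = 1·ΔHsub + 1·(ΣIE) + 1/2·D(F2) + 1·EA + U
-553.5 = 1·(+76.5) + 1·(+375.7) + 1/2·(+158.8) + 1·(-328.0) + U
U = -553.5 − (+203.6) = -757.1 kJ/mol

U = -757.1 kJ/mol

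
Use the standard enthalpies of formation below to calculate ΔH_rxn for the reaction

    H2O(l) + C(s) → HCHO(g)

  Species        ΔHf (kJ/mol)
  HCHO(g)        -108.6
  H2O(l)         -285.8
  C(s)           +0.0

ΔH_rxn = 177.2 kJ/mol

Products: 1·(-108.6) = -108.6
Reactants: 1·(-285.8) + 1·(+0.0) = -285.8
ΔH_rxn = (-108.6) − (-285.8) = 177.2 kJ/mol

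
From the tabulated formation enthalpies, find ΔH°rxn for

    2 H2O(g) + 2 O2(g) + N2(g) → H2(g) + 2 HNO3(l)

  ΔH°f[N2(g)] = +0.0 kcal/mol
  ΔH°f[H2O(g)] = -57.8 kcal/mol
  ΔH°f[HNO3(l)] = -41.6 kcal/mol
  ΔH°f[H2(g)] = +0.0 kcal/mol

ΔH°rxn = 32.4 kcal/mol

ΔH°rxn = Σ nΔHf°(products) − Σ nΔHf°(reactants).
Products: 1·(+0.0) + 2·(-41.6) = -83.2
Reactants: 2·(-57.8) + 2·(+0.0) + 1·(+0.0) = -115.6
ΔH°rxn = (-83.2) − (-115.6) = 32.4 kcal/mol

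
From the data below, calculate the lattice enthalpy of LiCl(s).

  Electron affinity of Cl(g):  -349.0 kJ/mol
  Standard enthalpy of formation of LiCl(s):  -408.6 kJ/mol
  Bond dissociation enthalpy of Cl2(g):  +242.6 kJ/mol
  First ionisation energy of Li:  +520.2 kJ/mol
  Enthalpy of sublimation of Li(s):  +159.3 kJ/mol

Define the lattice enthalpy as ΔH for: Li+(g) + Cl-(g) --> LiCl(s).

U = -860.4 kJ/mol

ΔHf° = 1·ΔHsub + 1·(ΣIE) + 1/2·D(Cl2) + 1·EA + U
-408.6 = 1·(+159.3) + 1·(+520.2) + 1/2·(+242.6) + 1·(-349.0) + U
U = -408.6 − (+451.8) = -860.4 kJ/mol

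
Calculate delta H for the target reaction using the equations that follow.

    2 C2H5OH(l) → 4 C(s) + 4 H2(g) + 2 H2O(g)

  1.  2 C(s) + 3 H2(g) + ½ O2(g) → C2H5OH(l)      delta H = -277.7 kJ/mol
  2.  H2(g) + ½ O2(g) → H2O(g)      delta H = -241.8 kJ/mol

delta H = 71.8 kJ/mol

eq. 1 reversed and × 2 (reverse to put C2H5OH(l) on the reactant side; ×2 to match 2 C2H5OH(l) in the target): (-2)·(-277.7) = +555.4 kJ/mol
eq. 2 × 2 (×2 to match 2 H2O(g) in the target): (2)·(-241.8) = -483.6 kJ/mol
delta H = (-2)·(-277.7) + (2)·(-241.8) = 71.8 kJ/mol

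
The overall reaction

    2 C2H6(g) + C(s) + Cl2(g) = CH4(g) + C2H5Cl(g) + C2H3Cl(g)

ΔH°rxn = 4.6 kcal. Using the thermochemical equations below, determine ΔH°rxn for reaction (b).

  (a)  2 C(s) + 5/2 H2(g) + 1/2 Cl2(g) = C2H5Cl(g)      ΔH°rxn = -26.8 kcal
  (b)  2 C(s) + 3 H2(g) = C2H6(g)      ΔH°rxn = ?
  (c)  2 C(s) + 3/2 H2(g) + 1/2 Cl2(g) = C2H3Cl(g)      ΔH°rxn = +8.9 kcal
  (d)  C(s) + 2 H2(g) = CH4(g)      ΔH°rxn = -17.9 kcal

(a) as written: -26.8 kcal
(b) reversed and × 2: contributes −2·x
(c) as written: +8.9 kcal
(d) as written: -17.9 kcal
+4.6 = (-26.8) + (+8.9) + (-17.9) − 2·x
x = (+4.6 − (-35.8)) / (-2) = -20.2 kcal

ΔH°rxn = -20.2 kcal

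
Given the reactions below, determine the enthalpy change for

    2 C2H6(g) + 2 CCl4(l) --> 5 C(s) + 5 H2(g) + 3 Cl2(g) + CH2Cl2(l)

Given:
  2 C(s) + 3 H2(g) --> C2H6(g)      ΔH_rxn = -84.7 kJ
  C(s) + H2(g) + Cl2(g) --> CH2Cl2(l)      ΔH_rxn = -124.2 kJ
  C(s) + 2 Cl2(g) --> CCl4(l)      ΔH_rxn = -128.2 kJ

ΔH_rxn = 301.6 kJ

equation 1 reversed and × 2 (C2H6(g) must end up as a reactant; scale by 2 for the 2 C2H6(g)): (-2)·(-84.7) = +169.4 kJ
equation 2 as written (CH2Cl2(l) already on the product side): -124.2 kJ
equation 3 reversed and × 2 (CCl4(l) must end up as a reactant; scale by 2 for the 2 CCl4(l)): (-2)·(-128.2) = +256.4 kJ
Combining the equations, ΔH_rxn = (+169.4) + (-124.2) + (+256.4) = 301.6 kJ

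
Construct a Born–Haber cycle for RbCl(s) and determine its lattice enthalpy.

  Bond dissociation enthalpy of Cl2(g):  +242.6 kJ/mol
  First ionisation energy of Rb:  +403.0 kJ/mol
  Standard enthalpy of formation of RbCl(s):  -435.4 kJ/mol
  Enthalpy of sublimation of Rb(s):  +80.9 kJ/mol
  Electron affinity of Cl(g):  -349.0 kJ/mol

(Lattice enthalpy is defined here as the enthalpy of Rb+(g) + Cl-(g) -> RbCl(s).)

U = -691.6 kJ/mol

ΔHf° = 1·ΔHsub + 1·(ΣIE) + 1/2·D(Cl2) + 1·EA + U
-435.4 = 1·(+80.9) + 1·(+403.0) + 1/2·(+242.6) + 1·(-349.0) + U
U = -435.4 − (+256.2) = -691.6 kJ/mol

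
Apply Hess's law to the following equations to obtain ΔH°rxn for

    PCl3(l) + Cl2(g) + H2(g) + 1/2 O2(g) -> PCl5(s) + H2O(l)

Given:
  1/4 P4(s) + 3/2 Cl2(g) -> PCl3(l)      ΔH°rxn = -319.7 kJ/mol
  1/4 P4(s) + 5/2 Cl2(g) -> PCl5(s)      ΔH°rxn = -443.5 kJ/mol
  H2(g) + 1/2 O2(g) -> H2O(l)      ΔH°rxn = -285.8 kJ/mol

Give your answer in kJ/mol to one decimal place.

ΔH°rxn = -409.6 kJ/mol

equation 1 reversed (PCl3(l) must end up as a reactant): +319.7 kJ/mol
equation 2 as written (PCl5(s) already on the product side): -443.5 kJ/mol
equation 3 as written (H2O(l) already on the product side): -285.8 kJ/mol
ΔH°rxn = (+319.7) + (-443.5) + (-285.8) = -409.6 kJ/mol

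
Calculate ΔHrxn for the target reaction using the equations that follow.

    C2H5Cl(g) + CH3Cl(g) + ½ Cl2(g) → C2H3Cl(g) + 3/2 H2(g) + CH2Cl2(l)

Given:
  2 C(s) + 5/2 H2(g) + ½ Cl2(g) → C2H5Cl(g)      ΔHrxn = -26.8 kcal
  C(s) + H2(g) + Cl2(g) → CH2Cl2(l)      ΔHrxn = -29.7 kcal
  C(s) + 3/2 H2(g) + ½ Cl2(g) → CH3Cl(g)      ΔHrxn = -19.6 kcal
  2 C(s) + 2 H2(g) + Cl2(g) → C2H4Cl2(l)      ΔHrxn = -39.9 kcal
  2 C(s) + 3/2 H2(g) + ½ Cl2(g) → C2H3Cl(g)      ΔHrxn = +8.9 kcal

equation 1 reversed: +26.8 kcal
equation 2 as written: -29.7 kcal
equation 3 reversed: +19.6 kcal
equation 4: not needed.
equation 5 as written: +8.9 kcal
Summing the manipulated equations, ΔHrxn = (-1)·(-26.8) + (1)·(-29.7) + (-1)·(-19.6) + (1)·(+8.9) = 25.6 kcal

ΔHrxn = 25.6 kcal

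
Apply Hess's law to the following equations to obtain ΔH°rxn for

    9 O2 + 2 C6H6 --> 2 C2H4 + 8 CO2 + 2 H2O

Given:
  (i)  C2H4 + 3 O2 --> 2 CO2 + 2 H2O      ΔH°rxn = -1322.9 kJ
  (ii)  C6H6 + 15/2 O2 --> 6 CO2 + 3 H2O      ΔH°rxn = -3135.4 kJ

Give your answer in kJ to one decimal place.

(i) reversed and × 2: (-2)·(-1322.9) = +2645.8 kJ
(ii) × 2: (2)·(-3135.4) = -6270.8 kJ
ΔH°rxn = (-2)·(-1322.9) + (2)·(-3135.4) = -3625.0 kJ

ΔH°rxn = -3625.0 kJ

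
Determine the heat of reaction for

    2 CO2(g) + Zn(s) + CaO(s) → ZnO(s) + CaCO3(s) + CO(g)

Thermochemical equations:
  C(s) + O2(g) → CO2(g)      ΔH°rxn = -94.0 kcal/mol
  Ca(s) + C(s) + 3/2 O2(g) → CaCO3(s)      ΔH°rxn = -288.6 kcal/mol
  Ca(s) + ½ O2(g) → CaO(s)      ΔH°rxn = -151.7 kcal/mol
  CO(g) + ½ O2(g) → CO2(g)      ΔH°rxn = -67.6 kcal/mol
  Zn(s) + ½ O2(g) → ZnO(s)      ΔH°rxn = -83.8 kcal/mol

equation 1 reversed: +94.0 kcal/mol
equation 2 as written: -288.6 kcal/mol
equation 3 reversed: +151.7 kcal/mol
equation 4 reversed: +67.6 kcal/mol
equation 5 as written: -83.8 kcal/mol
Since enthalpy is a state function, ΔH°rxn = (+94.0) + (-288.6) + (+151.7) + (+67.6) + (-83.8) = -59.1 kcal/mol

ΔH°rxn = -59.1 kcal/mol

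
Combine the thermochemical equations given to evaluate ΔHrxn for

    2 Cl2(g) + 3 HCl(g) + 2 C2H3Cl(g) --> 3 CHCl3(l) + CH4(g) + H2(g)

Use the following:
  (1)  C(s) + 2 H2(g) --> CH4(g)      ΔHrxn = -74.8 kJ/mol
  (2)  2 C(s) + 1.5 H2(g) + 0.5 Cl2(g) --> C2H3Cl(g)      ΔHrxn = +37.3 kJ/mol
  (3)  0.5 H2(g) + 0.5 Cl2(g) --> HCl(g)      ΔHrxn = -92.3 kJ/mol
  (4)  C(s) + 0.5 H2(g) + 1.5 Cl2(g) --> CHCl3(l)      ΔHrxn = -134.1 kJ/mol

ΔHrxn = -274.8 kJ/mol

(1) as written: -74.8 kJ/mol
(2) reversed and × 2: (-2)·(+37.3) = -74.6 kJ/mol
(3) reversed and × 3: (-3)·(-92.3) = +276.9 kJ/mol
(4) × 3: (3)·(-134.1) = -402.3 kJ/mol
Since enthalpy is a state function, ΔHrxn = (1)·(-74.8) + (-2)·(+37.3) + (-3)·(-92.3) + (3)·(-134.1) = -274.8 kJ/mol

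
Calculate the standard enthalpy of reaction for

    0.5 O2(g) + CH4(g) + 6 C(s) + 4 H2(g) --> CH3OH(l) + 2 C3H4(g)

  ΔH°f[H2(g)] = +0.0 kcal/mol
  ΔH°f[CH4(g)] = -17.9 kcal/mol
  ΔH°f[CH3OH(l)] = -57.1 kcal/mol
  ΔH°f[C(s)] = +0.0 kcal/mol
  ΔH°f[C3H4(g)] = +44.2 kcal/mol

ΔH°rxn = 49.2 kcal/mol

ΔH°rxn = Σ nΔHf°(products) − Σ nΔHf°(reactants).
Products: 1·(-57.1) + 2·(+44.2) = +31.3
Reactants: 1/2·(+0.0) + 1·(-17.9) + 6·(+0.0) + 4·(+0.0) = -17.9
ΔH°rxn = (+31.3) − (-17.9) = 49.2 kcal/mol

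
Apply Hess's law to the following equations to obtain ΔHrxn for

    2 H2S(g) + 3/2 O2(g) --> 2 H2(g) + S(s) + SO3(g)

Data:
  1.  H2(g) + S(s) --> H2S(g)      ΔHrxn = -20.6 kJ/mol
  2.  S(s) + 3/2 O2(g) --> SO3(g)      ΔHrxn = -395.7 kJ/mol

ΔHrxn = -354.5 kJ/mol

eq. 1 reversed and × 2 (H2S(g) must end up as a reactant; scale by 2 for the 2 H2S(g)): (-2)·(-20.6) = +41.2 kJ/mol
eq. 2 as written (SO3(g) already on the product side): -395.7 kJ/mol
Combining the equations, ΔHrxn = (+41.2) + (-395.7) = -354.5 kJ/mol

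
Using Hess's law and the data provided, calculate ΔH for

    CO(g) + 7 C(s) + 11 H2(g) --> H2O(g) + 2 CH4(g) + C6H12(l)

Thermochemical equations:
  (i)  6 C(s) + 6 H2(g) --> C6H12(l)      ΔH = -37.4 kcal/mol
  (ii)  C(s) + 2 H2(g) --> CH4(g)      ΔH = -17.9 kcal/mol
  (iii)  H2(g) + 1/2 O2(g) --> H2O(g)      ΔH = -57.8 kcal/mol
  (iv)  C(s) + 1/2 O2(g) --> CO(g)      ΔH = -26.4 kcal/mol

(i) as written (C6H12(l) already on the product side): -37.4 kcal/mol
(ii) × 2 (×2 to match 2 CH4(g) in the target): (2)·(-17.9) = -35.8 kcal/mol
(iii) as written (H2O(g) already on the product side): -57.8 kcal/mol
(iv) reversed (reverse to put CO(g) on the reactant side): +26.4 kcal/mol
Combining the equations, ΔH = (-37.4) + (-35.8) + (-57.8) + (+26.4) = -104.6 kcal/mol

ΔH = -104.6 kcal/mol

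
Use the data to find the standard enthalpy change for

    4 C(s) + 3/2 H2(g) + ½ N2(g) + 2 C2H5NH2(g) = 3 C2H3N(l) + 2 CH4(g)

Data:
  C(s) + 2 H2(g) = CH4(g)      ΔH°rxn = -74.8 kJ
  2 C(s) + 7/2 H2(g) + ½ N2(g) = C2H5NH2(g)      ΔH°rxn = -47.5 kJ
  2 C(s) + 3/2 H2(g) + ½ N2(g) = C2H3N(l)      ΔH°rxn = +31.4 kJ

equation 1 × 2: (2)·(-74.8) = -149.6 kJ
equation 2 reversed and × 2: (-2)·(-47.5) = +95.0 kJ
equation 3 × 3: (3)·(+31.4) = +94.2 kJ
By Hess's law, ΔH°rxn = (-149.6) + (+95.0) + (+94.2) = 39.6 kJ

ΔH°rxn = 39.6 kJ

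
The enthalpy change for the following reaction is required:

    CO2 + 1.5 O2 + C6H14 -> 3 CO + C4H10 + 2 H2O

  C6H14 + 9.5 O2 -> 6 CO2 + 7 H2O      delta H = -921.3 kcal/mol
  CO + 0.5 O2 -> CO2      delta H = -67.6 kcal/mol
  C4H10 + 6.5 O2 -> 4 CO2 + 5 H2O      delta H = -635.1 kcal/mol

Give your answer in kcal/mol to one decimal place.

equation 1 as written: -921.3 kcal/mol
equation 2 reversed and × 3: (-3)·(-67.6) = +202.8 kcal/mol
equation 3 reversed: +635.1 kcal/mol
Summing the manipulated equations, delta H = (-921.3) + (+202.8) + (+635.1) = -83.4 kcal/mol

delta H = -83.4 kcal/mol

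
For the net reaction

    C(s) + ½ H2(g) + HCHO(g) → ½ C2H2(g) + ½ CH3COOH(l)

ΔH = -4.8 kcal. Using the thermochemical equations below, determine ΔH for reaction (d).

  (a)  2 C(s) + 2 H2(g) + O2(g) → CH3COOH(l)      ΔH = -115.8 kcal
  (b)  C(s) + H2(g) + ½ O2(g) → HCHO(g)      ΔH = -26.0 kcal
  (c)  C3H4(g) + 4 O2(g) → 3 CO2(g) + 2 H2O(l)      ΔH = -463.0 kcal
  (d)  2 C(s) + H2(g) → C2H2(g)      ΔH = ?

(a) × 1/2: (1/2)·(-115.8) = -57.9 kcal
(b) reversed: +26.0 kcal
(c): not needed.
(d) × 1/2: contributes 1/2·x
-4.8 = (-57.9) + (+26.0) + 1/2·x
x = (-4.8 − (-31.9)) / (1/2) = 54.2 kcal

ΔH = 54.2 kcal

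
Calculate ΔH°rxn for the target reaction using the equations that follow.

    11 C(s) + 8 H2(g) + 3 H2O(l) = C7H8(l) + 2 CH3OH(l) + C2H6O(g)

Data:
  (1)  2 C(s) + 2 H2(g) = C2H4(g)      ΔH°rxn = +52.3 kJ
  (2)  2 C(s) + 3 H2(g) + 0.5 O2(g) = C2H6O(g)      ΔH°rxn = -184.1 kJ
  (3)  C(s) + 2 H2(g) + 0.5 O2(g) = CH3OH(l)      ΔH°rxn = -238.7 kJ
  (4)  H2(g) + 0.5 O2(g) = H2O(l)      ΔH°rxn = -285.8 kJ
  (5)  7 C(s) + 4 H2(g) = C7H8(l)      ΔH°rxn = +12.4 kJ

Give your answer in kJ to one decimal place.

ΔH°rxn = 208.3 kJ

(1): not needed.
(2) as written: -184.1 kJ
(3) × 2: (2)·(-238.7) = -477.4 kJ
(4) reversed and × 3: (-3)·(-285.8) = +857.4 kJ
(5) as written: +12.4 kJ
By Hess's law, ΔH°rxn = (1)·(-184.1) + (2)·(-238.7) + (-3)·(-285.8) + (1)·(+12.4) = 208.3 kJ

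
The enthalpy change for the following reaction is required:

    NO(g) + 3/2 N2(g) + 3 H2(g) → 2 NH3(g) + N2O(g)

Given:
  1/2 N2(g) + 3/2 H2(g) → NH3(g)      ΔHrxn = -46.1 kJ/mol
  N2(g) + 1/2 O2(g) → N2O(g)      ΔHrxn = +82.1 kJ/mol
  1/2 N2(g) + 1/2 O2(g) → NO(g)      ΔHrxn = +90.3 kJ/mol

equation 1 × 2: (2)·(-46.1) = -92.2 kJ/mol
equation 2 as written: +82.1 kJ/mol
equation 3 reversed: -90.3 kJ/mol
ΔHrxn = (2)·(-46.1) + (1)·(+82.1) + (-1)·(+90.3) = -100.4 kJ/mol

ΔHrxn = -100.4 kJ/mol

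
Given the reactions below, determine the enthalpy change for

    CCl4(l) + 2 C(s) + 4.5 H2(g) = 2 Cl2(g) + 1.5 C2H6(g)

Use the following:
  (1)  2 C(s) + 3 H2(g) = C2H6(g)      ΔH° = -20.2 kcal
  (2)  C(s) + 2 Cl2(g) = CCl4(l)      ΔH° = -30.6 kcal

(1) × 3/2: (3/2)·(-20.2) = -30.3 kcal
(2) reversed: +30.6 kcal
ΔH° = (3/2)·(-20.2) + (-1)·(-30.6) = 0.3 kcal

ΔH° = 0.3 kcal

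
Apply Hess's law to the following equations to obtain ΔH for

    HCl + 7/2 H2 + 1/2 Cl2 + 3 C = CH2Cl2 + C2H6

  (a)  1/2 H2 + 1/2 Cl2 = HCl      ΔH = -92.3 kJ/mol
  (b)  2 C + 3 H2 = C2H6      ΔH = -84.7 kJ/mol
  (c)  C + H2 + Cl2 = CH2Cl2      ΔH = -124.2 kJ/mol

ΔH = -116.6 kJ/mol

(a) reversed (HCl must end up as a reactant): +92.3 kJ/mol
(b) as written (C2H6 already on the product side): -84.7 kJ/mol
(c) as written (CH2Cl2 already on the product side): -124.2 kJ/mol
By Hess's law, ΔH = (-1)·(-92.3) + (1)·(-84.7) + (1)·(-124.2) = -116.6 kJ/mol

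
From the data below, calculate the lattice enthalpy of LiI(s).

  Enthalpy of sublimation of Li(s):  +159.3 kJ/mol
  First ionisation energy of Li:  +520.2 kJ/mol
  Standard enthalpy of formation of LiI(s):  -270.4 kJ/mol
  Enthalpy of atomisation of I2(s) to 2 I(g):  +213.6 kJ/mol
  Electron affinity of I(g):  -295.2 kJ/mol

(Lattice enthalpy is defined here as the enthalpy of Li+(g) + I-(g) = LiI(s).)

U = -761.5 kJ/mol

ΔHf° = 1·ΔHsub + 1·(ΣIE) + 1/2·D(I2) + 1·EA + U
-270.4 = 1·(+159.3) + 1·(+520.2) + 1/2·(+213.6) + 1·(-295.2) + U
U = -270.4 − (+491.1) = -761.5 kJ/mol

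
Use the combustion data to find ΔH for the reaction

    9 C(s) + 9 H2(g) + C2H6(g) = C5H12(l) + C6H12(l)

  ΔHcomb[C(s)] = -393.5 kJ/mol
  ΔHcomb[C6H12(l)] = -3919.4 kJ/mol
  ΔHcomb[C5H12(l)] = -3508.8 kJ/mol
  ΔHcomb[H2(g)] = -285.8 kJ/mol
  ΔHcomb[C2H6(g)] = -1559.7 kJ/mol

ΔH = -245.2 kJ/mol

With combustion enthalpies, reactants minus products:
= [9·(-393.5) + 9·(-285.8) + 1·(-1559.7)] − [1·(-3508.8) + 1·(-3919.4)]
= -245.2 kJ/mol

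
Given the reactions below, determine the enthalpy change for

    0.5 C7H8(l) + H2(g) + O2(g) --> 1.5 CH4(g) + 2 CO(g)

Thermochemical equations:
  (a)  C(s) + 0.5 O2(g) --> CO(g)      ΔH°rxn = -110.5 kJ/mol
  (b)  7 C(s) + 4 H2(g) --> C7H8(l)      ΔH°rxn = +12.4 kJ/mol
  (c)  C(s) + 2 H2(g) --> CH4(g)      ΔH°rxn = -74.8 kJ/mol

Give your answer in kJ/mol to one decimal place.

ΔH°rxn = -339.4 kJ/mol

(a) × 2 (×2 to match 2 CO(g) in the target): (2)·(-110.5) = -221.0 kJ/mol
(b) reversed and × 1/2 (reverse to put C7H8(l) on the reactant side; ×1/2 to match 1/2 C7H8(l) in the target): (-1/2)·(+12.4) = -6.2 kJ/mol
(c) × 3/2 (scale by 3/2 for the 3/2 CH4(g)): (3/2)·(-74.8) = -112.2 kJ/mol
By Hess's law, ΔH°rxn = (-221.0) + (-6.2) + (-112.2) = -339.4 kJ/mol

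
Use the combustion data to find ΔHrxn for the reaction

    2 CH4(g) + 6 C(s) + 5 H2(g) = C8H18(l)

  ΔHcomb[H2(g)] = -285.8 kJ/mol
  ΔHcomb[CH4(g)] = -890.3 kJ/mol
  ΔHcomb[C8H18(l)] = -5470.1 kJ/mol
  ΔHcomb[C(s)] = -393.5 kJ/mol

Using ΔH = Σ nΔHc°(reactants) − Σ nΔHc°(products):
= [2·(-890.3) + 6·(-393.5) + 5·(-285.8)] − [1·(-5470.1)]
= -100.5 kJ/mol

ΔHrxn = -100.5 kJ/mol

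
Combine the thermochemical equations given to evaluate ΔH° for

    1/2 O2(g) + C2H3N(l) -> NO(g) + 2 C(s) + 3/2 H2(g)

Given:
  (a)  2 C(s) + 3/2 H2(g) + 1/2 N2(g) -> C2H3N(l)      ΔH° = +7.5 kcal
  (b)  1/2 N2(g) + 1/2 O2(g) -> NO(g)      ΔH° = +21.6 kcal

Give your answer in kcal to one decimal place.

ΔH° = 14.1 kcal

(a) reversed (reverse to put C2H3N(l) on the reactant side): -7.5 kcal
(b) as written (NO(g) already on the product side): +21.6 kcal
ΔH° = (-1)·(+7.5) + (1)·(+21.6) = 14.1 kcal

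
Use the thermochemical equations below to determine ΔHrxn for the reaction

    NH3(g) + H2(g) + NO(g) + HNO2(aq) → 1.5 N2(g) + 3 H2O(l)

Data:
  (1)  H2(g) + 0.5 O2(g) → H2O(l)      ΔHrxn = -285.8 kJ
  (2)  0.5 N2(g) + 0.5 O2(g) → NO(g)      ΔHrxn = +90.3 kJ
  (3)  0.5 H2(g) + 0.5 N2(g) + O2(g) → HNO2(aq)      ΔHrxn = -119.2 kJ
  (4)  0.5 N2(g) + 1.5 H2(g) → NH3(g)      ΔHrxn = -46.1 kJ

ΔHrxn = -782.4 kJ

(1) × 3: (3)·(-285.8) = -857.4 kJ
(2) reversed: -90.3 kJ
(3) reversed: +119.2 kJ
(4) reversed: +46.1 kJ
Summing the manipulated equations, ΔHrxn = (3)·(-285.8) + (-1)·(+90.3) + (-1)·(-119.2) + (-1)·(-46.1) = -782.4 kJ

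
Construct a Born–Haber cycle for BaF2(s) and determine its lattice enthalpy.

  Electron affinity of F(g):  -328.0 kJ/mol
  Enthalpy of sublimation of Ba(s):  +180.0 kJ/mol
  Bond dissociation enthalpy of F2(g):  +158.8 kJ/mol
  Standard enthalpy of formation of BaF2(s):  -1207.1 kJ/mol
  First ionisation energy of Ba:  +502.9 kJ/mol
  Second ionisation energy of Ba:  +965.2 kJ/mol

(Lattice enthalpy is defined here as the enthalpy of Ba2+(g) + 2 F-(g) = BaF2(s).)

U = -2358.0 kJ/mol

ΔHf° = 1·ΔHsub + 1·(ΣIE) + 1·D(F2) + 2·EA + U
-1207.1 = 1·(+180.0) + 1·(+1468.1) + 1·(+158.8) + 2·(-328.0) + U
U = -1207.1 − (+1150.9) = -2358.0 kJ/mol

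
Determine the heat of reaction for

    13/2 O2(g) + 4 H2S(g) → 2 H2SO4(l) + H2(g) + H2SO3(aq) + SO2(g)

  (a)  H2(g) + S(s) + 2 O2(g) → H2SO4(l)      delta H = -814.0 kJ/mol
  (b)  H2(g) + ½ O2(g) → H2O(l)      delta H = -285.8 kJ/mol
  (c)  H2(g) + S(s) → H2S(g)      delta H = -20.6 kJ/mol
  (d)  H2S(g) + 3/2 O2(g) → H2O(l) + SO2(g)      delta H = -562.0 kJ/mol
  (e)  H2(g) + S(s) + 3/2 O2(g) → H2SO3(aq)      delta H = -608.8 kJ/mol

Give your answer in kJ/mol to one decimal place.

delta H = -2451.2 kJ/mol

(a) × 2 (scale by 2 for the 2 H2SO4(l)): (2)·(-814.0) = -1628.0 kJ/mol
(b) reversed: +285.8 kJ/mol
(c) reversed and × 3: (-3)·(-20.6) = +61.8 kJ/mol
(d) as written (SO2(g) already on the product side): -562.0 kJ/mol
(e) as written (H2SO3(aq) already on the product side): -608.8 kJ/mol
Since enthalpy is a state function, delta H = (-1628.0) + (+285.8) + (+61.8) + (-562.0) + (-608.8) = -2451.2 kJ/mol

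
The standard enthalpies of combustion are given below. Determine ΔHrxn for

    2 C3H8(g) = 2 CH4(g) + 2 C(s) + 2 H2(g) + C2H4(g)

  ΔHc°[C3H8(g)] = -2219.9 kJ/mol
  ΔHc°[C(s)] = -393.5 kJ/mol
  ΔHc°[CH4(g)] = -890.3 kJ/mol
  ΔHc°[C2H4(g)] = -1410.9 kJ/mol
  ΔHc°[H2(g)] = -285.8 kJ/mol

ΔHrxn = 110.3 kJ/mol

Using ΔH = Σ nΔHc°(reactants) − Σ nΔHc°(products):
= [2·(-2219.9)] − [2·(-890.3) + 2·(-393.5) + 2·(-285.8) + 1·(-1410.9)]
= 110.3 kJ/mol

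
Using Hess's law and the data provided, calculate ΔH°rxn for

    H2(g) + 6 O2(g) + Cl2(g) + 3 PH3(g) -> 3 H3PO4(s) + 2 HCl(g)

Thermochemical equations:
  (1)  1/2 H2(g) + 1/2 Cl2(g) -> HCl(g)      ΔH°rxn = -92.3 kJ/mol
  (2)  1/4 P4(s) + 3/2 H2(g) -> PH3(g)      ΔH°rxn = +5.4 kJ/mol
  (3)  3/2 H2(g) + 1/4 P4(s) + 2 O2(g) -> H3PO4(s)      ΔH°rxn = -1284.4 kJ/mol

ΔH°rxn = -4054.0 kJ/mol

(1) × 2 (scale by 2 for the 2 HCl(g)): (2)·(-92.3) = -184.6 kJ/mol
(2) reversed and × 3 (PH3(g) must end up as a reactant; scale by 3 for the 3 PH3(g)): (-3)·(+5.4) = -16.2 kJ/mol
(3) × 3 (scale by 3 for the 3 H3PO4(s)): (3)·(-1284.4) = -3853.2 kJ/mol
Since enthalpy is a state function, ΔH°rxn = (-184.6) + (-16.2) + (-3853.2) = -4054.0 kJ/mol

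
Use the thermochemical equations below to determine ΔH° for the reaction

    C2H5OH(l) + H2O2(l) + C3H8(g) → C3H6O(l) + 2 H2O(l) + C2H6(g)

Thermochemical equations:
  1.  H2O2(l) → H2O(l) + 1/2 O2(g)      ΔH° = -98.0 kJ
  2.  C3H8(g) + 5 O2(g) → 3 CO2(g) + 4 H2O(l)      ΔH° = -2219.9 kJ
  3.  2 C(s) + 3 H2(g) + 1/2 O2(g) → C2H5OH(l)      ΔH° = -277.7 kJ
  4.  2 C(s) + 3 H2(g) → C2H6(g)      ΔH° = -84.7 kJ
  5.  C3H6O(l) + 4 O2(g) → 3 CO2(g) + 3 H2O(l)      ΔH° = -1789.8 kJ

ΔH° = -335.1 kJ

eq. 1 as written (H2O2(l) already on the reactant side): -98.0 kJ
eq. 2 as written (C3H8(g) already on the reactant side): -2219.9 kJ
eq. 3 reversed (C2H5OH(l) must end up as a reactant): +277.7 kJ
eq. 4 as written (C2H6(g) already on the product side): -84.7 kJ
eq. 5 reversed (reverse to put C3H6O(l) on the product side): +1789.8 kJ
By Hess's law, ΔH° = (-98.0) + (-2219.9) + (+277.7) + (-84.7) + (+1789.8) = -335.1 kJ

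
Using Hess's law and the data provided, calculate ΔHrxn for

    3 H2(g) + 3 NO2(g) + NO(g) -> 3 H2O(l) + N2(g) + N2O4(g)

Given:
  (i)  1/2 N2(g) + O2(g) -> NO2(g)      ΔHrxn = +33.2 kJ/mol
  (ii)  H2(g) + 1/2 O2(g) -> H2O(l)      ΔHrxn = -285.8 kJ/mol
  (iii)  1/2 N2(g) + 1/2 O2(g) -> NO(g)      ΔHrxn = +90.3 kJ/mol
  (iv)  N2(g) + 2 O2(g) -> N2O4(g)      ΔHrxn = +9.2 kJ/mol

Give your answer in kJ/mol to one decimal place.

ΔHrxn = -1038.1 kJ/mol

(i) reversed and × 3: (-3)·(+33.2) = -99.6 kJ/mol
(ii) × 3: (3)·(-285.8) = -857.4 kJ/mol
(iii) reversed: -90.3 kJ/mol
(iv) as written: +9.2 kJ/mol
Since enthalpy is a state function, ΔHrxn = (-3)·(+33.2) + (3)·(-285.8) + (-1)·(+90.3) + (1)·(+9.2) = -1038.1 kJ/mol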